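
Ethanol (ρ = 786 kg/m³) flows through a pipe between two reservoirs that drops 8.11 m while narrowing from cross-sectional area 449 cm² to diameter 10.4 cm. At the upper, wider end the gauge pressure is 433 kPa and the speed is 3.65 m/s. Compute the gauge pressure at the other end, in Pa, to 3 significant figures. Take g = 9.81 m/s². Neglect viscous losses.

P₂ = 354000 Pa

The volume flow rate is constant, so v₂ = (A₁/A₂)v₁ = (449/84.9)·3.65 = 19.3 m/s.
Applying Bernoulli between the two ends and solving for P₂: P₂ = P₁ + ½ρ(v₁² − v₂²) − ρgΔh.
P₂ = 433000 + ½·786·(3.65² − 19.3²) − 786·9.81·(−8.11) = 433000 + (-141000) − (-62500) = 354000 Pa.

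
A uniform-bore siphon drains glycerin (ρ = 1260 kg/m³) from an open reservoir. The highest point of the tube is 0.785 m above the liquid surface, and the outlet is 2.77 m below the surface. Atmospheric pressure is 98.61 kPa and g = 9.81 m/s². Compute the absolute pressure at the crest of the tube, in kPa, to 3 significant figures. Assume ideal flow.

P_top = 54.7 kPa

The outlet speed comes from Torricelli: v = √(2g·2.77) = 7.37 m/s.
The bore is uniform, so the speed at the crest is the same v. Bernoulli surface→crest: P_atm = P_top + ½ρv² + ρg·h_top.
P_top = 98610 − ½·1260·7.37² − 1260·9.81·0.785 = 54700 Pa.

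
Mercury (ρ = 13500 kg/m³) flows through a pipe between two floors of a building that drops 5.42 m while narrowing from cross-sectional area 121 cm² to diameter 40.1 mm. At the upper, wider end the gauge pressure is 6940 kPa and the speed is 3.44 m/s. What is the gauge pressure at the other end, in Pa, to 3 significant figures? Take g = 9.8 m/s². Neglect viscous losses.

By continuity, v₂ = v₁·A₁/A₂ = 3.44·(121/12.6) = 33.0 m/s.
Energy conservation along the streamline gives P₂ = P₁ − ½ρ(v₂² − v₁²) − ρg(h₂ − h₁).
P₂ = 6940000 + ½·13500·(3.44² − 33.0²) − 13500·9.8·(−5.42) = 6940000 + (-7250000) − (-717000) = 405000 Pa.

P₂ ≈ 405000 Pa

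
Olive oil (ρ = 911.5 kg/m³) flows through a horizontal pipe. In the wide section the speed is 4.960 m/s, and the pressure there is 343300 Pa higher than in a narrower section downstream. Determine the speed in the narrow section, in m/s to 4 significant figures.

Along the level pipe P + ½ρv² is conserved, hence v₂² = v₁² + 2(P₁ − P₂)/ρ.
v₂ = √(4.960² + 2·343300/911.5) = √(24.60 + 753.3) = 27.89 m/s.

v₂ ≈ 27.89 m/s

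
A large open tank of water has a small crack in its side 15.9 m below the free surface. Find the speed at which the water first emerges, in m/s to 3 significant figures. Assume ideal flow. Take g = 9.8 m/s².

The surface is effectively still and both ends are open, so ½v² = gh and v = √(2·9.8·15.9) = 17.7 m/s.

17.7 m/s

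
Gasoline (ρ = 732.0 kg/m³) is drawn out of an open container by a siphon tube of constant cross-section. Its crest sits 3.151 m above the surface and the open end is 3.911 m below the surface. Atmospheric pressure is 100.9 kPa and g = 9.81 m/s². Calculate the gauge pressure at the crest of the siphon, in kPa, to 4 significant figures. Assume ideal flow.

P_gauge = -50.71 kPa

The outlet speed comes from Torricelli: v = √(2g·3.911) = 8.760 m/s.
Continuity keeps v the same throughout the tube; from surface to crest, P_atm + 0 = P_top + ½ρv² + ρg·h_top.
P_top = 100900 − ½·732.0·8.760² − 732.0·9.81·3.151 = 50190 Pa. So P_gauge = P_top − P_atm = -50710 Pa.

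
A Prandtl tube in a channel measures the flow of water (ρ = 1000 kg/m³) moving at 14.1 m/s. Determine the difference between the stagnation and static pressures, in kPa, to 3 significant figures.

ΔP ≈ 99.4 kPa

Bernoulli between the free stream and the stagnation point: ½ρv² = P_stag − P_static.
ΔP = ½·1000·14.1² = 99400 Pa.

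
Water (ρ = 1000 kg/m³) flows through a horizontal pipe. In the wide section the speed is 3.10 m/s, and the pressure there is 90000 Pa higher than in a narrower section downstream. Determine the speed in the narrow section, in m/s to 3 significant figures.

Horizontal Bernoulli: P₁ + ½ρv₁² = P₂ + ½ρv₂², so v₂² = v₁² + 2(P₁ − P₂)/ρ.
v₂ = √(3.10² + 2·90000/1000) = √(9.61 + 180) = 13.8 m/s.

v₂ ≈ 13.8 m/s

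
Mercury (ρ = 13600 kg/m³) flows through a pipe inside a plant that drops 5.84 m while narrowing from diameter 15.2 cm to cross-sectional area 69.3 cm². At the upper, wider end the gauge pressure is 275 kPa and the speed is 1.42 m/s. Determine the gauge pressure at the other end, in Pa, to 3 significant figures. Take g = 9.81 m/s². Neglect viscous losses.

P₂ ≈ 974000 Pa

Mass conservation (A₁v₁ = A₂v₂) gives v₂ = 1.42 × 181/69.3 = 3.72 m/s.
Bernoulli: P₁ + ½ρv₁² + ρg h₁ = P₂ + ½ρv₂² + ρg h₂, so P₂ = P₁ + ½ρ(v₁² − v₂²) − ρg(h₂ − h₁).
P₂ = 275000 + ½·13600·(1.42² − 3.72²) − 13600·9.81·(−5.84) = 275000 + (-80300) − (-779000) = 974000 Pa.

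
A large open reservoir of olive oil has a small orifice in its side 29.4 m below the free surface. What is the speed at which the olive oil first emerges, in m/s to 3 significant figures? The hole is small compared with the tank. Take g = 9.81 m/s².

Torricelli's result v = √(2gh) gives v = √(2·9.81·29.4) = 24.0 m/s.

v ≈ 24.0 m/s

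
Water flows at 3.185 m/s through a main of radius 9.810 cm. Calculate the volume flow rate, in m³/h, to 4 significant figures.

Q = A·v = 0.03023 m² × 3.185 m/s = 0.09629 m³/s.
Converting: 0.09629 m³/s × 3600 = 346.7 m³/h.

Q ≈ 346.7 m³/h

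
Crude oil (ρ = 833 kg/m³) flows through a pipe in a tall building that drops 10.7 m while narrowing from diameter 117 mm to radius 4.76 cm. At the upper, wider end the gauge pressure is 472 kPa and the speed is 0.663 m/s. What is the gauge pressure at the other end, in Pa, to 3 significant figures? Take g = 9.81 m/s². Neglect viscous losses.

P₂ ≈ 559000 Pa

Continuity gives A₁v₁ = A₂v₂, so v₂ = (108 cm²)/(71.2 cm²) × 0.663 m/s = 1.00 m/s.
Energy conservation along the streamline gives P₂ = P₁ − ½ρ(v₂² − v₁²) − ρg(h₂ − h₁).
P₂ = 472000 + ½·833·(0.663² − 1.00²) − 833·9.81·(−10.7) = 472000 + (-235) − (-87400) = 559000 Pa.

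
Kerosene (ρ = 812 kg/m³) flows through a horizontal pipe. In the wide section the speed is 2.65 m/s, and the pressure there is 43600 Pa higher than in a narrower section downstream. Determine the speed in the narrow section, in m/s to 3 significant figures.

Along the level pipe P + ½ρv² is conserved, hence v₂² = v₁² + 2(P₁ − P₂)/ρ.
v₂ = √(2.65² + 2·43600/812) = √(7.02 + 107) = 10.7 m/s.

v₂ ≈ 10.7 m/s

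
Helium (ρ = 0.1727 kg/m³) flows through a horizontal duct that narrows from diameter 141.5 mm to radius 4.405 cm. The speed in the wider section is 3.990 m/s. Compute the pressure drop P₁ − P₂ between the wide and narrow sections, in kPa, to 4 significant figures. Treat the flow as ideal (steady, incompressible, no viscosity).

Mass conservation (A₁v₁ = A₂v₂) gives v₂ = 3.990 × 157.3/60.96 = 10.29 m/s.
Along the horizontal streamline, P + ½ρv² is constant.
P₁ − P₂ = ½·0.1727·(10.29² − 3.990²) = ½·0.1727·90.02 = 7.773 Pa.

ΔP = 0.007773 kPa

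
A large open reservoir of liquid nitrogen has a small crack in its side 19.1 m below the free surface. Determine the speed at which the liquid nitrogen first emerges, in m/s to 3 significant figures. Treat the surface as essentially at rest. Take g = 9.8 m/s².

Torricelli's result v = √(2gh) gives v = √(2·9.8·19.1) = 19.3 m/s.

v ≈ 19.3 m/s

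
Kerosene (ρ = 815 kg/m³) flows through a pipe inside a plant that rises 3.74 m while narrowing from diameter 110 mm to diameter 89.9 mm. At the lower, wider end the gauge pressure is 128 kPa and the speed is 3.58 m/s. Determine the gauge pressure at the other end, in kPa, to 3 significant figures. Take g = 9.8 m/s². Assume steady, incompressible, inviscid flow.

By continuity, v₂ = v₁·A₁/A₂ = 3.58·(95.0/63.5) = 5.36 m/s.
Energy conservation along the streamline gives P₂ = P₁ − ½ρ(v₂² − v₁²) − ρg(h₂ − h₁).
P₂ = 128000 + ½·815·(3.58² − 5.36²) − 815·9.8·(+3.74) = 128000 + (-6480) − (29900) = 91600 Pa.

P₂ ≈ 91.6 kPa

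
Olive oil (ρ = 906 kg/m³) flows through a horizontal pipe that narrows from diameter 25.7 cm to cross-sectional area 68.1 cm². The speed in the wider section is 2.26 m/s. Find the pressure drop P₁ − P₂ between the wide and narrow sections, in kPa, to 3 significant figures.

By continuity, v₂ = v₁·A₁/A₂ = 2.26·(519/68.1) = 17.2 m/s.
The pipe is horizontal, so Bernoulli reduces to P₁ + ½ρv₁² = P₂ + ½ρv₂².
P₁ − P₂ = ½·906·(17.2² − 2.26²) = ½·906·291 = 132000 Pa.

ΔP ≈ 132 kPa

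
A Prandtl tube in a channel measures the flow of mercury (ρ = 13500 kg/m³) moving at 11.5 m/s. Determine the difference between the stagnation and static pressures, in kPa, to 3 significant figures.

The dynamic pressure equals the rise in static pressure at the stagnation point: ΔP = ½ρv².
ΔP = ½·13500·11.5² = 893000 Pa.

ΔP ≈ 893 kPa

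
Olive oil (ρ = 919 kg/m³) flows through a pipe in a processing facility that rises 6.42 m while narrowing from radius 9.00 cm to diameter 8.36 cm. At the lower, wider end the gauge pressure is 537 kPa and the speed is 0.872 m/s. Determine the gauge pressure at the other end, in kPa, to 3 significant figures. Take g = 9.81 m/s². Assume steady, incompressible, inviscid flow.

Continuity gives A₁v₁ = A₂v₂, so v₂ = (254 cm²)/(54.9 cm²) × 0.872 m/s = 4.04 m/s.
Energy conservation along the streamline gives P₂ = P₁ − ½ρ(v₂² − v₁²) − ρg(h₂ − h₁).
P₂ = 537000 + ½·919·(0.872² − 4.04²) − 919·9.81·(+6.42) = 537000 + (-7160) − (57900) = 472000 Pa.

P₂ ≈ 472 kPa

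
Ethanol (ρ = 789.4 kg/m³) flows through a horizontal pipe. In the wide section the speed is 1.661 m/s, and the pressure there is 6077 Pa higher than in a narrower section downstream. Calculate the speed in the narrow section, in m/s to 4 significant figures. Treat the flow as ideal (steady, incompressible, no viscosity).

Along the level pipe P + ½ρv² is conserved, hence v₂² = v₁² + 2(P₁ − P₂)/ρ.
v₂ = √(1.661² + 2·6077/789.4) = √(2.759 + 15.40) = 4.261 m/s.

v₂ = 4.261 m/s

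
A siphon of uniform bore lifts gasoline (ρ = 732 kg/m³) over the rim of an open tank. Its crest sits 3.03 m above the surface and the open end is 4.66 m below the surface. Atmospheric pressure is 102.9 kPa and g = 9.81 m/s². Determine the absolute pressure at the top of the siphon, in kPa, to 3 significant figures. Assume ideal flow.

P_top ≈ 47.7 kPa

The outlet speed comes from Torricelli: v = √(2g·4.66) = 9.56 m/s.
With constant cross-section the crest speed equals v; applying Bernoulli from the surface up to the crest, P_top = P_atm − ½ρv² − ρg·h_top.
P_top = 102900 − ½·732·9.56² − 732·9.81·3.03 = 47700 Pa.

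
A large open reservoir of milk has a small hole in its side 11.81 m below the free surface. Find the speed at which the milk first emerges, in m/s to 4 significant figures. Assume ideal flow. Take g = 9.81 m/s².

Bernoulli from surface to hole (P equal, v_surface ≈ 0): v = √(2gh) = √(2×9.81×11.81) = 15.22 m/s.

15.22 m/s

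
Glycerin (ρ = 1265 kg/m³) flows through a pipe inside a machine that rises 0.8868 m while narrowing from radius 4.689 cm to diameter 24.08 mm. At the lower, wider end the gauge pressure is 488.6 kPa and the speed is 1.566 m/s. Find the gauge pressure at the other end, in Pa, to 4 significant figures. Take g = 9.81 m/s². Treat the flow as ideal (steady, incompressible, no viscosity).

Continuity gives A₁v₁ = A₂v₂, so v₂ = (69.07 cm²)/(4.554 cm²) × 1.566 m/s = 23.75 m/s.
Applying Bernoulli between the two ends and solving for P₂: P₂ = P₁ + ½ρ(v₁² − v₂²) − ρgΔh.
P₂ = 488600 + ½·1265·(1.566² − 23.75²) − 1265·9.81·(+0.8868) = 488600 + (-355300) − (11000) = 122300 Pa.

P₂ ≈ 122300 Pa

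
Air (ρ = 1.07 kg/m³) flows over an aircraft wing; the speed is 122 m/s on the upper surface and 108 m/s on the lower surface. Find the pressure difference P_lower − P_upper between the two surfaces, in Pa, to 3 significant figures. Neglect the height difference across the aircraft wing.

With negligible Δh, P + ½ρv² is constant, so P_low − P_up = ½ρ(v_up² − v_low²).
ΔP = ½·1.07·(122² − 108²) = 1720 Pa.

ΔP ≈ 1720 Pa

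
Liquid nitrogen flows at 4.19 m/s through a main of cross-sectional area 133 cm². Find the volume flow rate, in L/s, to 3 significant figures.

Q = A·v = 0.0133 m² × 4.19 m/s = 0.0557 m³/s.
Converting: 0.0557 m³/s × 1000 = 55.7 L/s.

Q ≈ 55.7 L/s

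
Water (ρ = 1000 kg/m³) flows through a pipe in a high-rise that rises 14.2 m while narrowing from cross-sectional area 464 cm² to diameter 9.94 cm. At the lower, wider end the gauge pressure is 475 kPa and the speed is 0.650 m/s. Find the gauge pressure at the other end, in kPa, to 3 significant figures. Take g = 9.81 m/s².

P₂ ≈ 328 kPa

Continuity gives A₁v₁ = A₂v₂, so v₂ = (464 cm²)/(77.6 cm²) × 0.650 m/s = 3.89 m/s.
Bernoulli: P₁ + ½ρv₁² + ρg h₁ = P₂ + ½ρv₂² + ρg h₂, so P₂ = P₁ + ½ρ(v₁² − v₂²) − ρg(h₂ − h₁).
P₂ = 475000 + ½·1000·(0.650² − 3.89²) − 1000·9.81·(+14.2) = 475000 + (-7340) − (139000) = 328000 Pa.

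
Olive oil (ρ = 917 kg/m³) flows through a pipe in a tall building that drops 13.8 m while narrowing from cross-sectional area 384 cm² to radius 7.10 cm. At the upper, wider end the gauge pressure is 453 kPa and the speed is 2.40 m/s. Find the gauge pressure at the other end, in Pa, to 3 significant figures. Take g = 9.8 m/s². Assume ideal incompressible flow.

564000 Pa

The volume flow rate is constant, so v₂ = (A₁/A₂)v₁ = (384/158)·2.40 = 5.82 m/s.
Energy conservation along the streamline gives P₂ = P₁ − ½ρ(v₂² − v₁²) − ρg(h₂ − h₁).
P₂ = 453000 + ½·917·(2.40² − 5.82²) − 917·9.8·(−13.8) = 453000 + (-12900) − (-124000) = 564000 Pa.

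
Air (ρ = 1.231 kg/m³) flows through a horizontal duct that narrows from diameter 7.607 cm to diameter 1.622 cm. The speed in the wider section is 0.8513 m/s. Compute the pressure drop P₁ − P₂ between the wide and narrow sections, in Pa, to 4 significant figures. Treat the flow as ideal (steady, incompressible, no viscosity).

ΔP ≈ 215.4 Pa

Mass conservation (A₁v₁ = A₂v₂) gives v₂ = 0.8513 × 45.45/2.066 = 18.72 m/s.
The pipe is horizontal, so Bernoulli reduces to P₁ + ½ρv₁² = P₂ + ½ρv₂².
P₁ − P₂ = ½·1.231·(18.72² − 0.8513²) = ½·1.231·349.9 = 215.4 Pa.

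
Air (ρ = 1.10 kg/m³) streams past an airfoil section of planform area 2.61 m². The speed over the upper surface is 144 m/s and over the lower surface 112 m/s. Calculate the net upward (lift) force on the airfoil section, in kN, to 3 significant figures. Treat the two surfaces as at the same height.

11.8 kN

With equal heights on the two surfaces, Bernoulli gives P_lower − P_upper = ½ρ(v_upper² − v_lower²).
ΔP = ½·1.10·(144² − 112²) = 4510 Pa.
Lift = ΔP · A = 4510 × 2.61 = 11800 N.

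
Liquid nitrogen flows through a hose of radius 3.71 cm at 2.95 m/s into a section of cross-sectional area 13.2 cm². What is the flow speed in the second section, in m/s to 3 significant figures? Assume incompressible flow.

v₂ = 9.66 m/s

Mass conservation (A₁v₁ = A₂v₂) gives v₂ = 2.95 × 43.2/13.2 = 9.66 m/s.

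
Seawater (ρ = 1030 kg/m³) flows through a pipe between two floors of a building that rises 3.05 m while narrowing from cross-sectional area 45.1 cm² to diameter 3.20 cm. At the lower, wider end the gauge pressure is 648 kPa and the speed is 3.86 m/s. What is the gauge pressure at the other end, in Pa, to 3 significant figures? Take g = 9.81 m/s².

384000 Pa

The volume flow rate is constant, so v₂ = (A₁/A₂)v₁ = (45.1/8.04)·3.86 = 21.6 m/s.
Energy conservation along the streamline gives P₂ = P₁ − ½ρ(v₂² − v₁²) − ρg(h₂ − h₁).
P₂ = 648000 + ½·1030·(3.86² − 21.6²) − 1030·9.81·(+3.05) = 648000 + (-234000) − (30800) = 384000 Pa.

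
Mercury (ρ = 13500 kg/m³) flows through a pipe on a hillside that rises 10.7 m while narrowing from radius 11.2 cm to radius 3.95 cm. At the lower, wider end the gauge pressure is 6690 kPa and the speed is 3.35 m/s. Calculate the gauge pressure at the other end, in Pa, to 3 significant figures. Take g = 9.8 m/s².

P₂ ≈ 454000 Pa

Mass conservation (A₁v₁ = A₂v₂) gives v₂ = 3.35 × 394/49.0 = 26.9 m/s.
Energy conservation along the streamline gives P₂ = P₁ − ½ρ(v₂² − v₁²) − ρg(h₂ − h₁).
P₂ = 6690000 + ½·13500·(3.35² − 26.9²) − 13500·9.8·(+10.7) = 6690000 + (-4820000) − (1420000) = 454000 Pa.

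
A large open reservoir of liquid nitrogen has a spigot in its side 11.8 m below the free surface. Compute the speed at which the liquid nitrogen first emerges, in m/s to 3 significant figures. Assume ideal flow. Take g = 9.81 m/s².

v ≈ 15.2 m/s

Bernoulli from surface to hole (P equal, v_surface ≈ 0): v = √(2gh) = √(2×9.81×11.8) = 15.2 m/s.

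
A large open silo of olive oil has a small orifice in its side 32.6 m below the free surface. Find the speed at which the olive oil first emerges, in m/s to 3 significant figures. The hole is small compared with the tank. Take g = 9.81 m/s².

v ≈ 25.3 m/s

Bernoulli from surface to hole (P equal, v_surface ≈ 0): v = √(2gh) = √(2×9.81×32.6) = 25.3 m/s.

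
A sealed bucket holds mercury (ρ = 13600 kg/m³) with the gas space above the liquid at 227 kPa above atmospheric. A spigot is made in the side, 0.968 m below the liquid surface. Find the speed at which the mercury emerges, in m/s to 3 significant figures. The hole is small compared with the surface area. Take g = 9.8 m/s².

v = 7.24 m/s

Take point 1 at the surface (v₁ ≈ 0) and point 2 at the hole (at atmospheric pressure). Bernoulli: P₁ + ρg h = P_atm + ½ρv₂².
With P₁ − P_atm = 227000 Pa, v₂ = √(2gh + 2ΔP/ρ) = √(2·9.8·0.968 + 2·227000/13600) = 7.24 m/s.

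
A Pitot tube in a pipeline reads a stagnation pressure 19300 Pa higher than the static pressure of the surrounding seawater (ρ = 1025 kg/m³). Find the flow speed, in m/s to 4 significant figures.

The dynamic pressure equals the rise in static pressure at the stagnation point: ΔP = ½ρv².
v = √(2ΔP/ρ) = √(2·19300/1025) = 6.137 m/s.

6.137 m/s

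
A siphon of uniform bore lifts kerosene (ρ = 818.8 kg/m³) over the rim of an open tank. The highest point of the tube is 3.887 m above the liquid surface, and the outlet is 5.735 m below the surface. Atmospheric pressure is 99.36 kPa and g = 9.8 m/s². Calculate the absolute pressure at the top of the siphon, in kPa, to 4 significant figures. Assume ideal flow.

From the surface to the outlet (both open to atmosphere, surface at rest): v = √(2g·h_out) = √(2·9.8·5.735) = 10.60 m/s.
Continuity keeps v the same throughout the tube; from surface to crest, P_atm + 0 = P_top + ½ρv² + ρg·h_top.
P_top = 99360 − ½·818.8·10.60² − 818.8·9.8·3.887 = 22150 Pa.

P_top ≈ 22.15 kPa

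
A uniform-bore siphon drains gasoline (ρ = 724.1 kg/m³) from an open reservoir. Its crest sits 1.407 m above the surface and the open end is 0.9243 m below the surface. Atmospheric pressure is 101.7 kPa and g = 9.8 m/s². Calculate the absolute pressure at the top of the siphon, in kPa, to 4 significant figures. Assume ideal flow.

85.16 kPa

Bernoulli surface→outlet gives ½v² = g·h_out, so v = √(2·9.8·0.9243) = 4.256 m/s.
Continuity keeps v the same throughout the tube; from surface to crest, P_atm + 0 = P_top + ½ρv² + ρg·h_top.
P_top = 101700 − ½·724.1·4.256² − 724.1·9.8·1.407 = 85160 Pa.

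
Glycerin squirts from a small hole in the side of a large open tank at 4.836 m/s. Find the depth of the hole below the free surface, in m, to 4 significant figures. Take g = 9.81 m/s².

h ≈ 1.192 m

Inverting v = √(2gh) gives h = v² / 2g.
h = 4.836²/(2·9.81) = 23.39/19.62 = 1.192 m.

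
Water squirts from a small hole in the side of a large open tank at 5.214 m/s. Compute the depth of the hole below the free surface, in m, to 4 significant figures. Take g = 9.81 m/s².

1.386 m

Inverting v = √(2gh) gives h = v² / 2g.
h = 5.214²/(2·9.81) = 27.19/19.62 = 1.386 m.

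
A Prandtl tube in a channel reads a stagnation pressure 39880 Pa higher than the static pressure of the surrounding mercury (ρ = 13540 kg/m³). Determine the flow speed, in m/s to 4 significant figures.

v = 2.427 m/s

Bernoulli between the free stream and the stagnation point: ½ρv² = P_stag − P_static.
v = √(2ΔP/ρ) = √(2·39880/13540) = 2.427 m/s.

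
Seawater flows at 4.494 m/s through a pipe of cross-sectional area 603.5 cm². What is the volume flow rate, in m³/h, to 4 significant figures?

Q = A·v = 0.06035 m² × 4.494 m/s = 0.2712 m³/s.
Converting: 0.2712 m³/s × 3600 = 976.4 m³/h.

Q = 976.4 m³/h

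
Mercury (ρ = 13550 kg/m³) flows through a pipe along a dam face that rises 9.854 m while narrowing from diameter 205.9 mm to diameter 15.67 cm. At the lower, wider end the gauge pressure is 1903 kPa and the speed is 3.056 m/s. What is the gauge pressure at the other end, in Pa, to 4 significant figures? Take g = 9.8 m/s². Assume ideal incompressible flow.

469100 Pa

Mass conservation (A₁v₁ = A₂v₂) gives v₂ = 3.056 × 333.0/192.9 = 5.276 m/s.
Energy conservation along the streamline gives P₂ = P₁ − ½ρ(v₂² − v₁²) − ρg(h₂ − h₁).
P₂ = 1903000 + ½·13550·(3.056² − 5.276²) − 13550·9.8·(+9.854) = 1903000 + (-125300) − (1309000) = 469100 Pa.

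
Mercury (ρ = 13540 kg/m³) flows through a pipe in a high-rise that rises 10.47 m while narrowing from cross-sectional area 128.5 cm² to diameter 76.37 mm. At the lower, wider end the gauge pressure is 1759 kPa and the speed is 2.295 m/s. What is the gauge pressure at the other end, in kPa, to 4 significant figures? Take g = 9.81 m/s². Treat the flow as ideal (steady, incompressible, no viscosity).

P₂ = 123.4 kPa

Mass conservation (A₁v₁ = A₂v₂) gives v₂ = 2.295 × 128.5/45.81 = 6.438 m/s.
Energy conservation along the streamline gives P₂ = P₁ − ½ρ(v₂² − v₁²) − ρg(h₂ − h₁).
P₂ = 1759000 + ½·13540·(2.295² − 6.438²) − 13540·9.81·(+10.47) = 1759000 + (-244900) − (1391000) = 123400 Pa.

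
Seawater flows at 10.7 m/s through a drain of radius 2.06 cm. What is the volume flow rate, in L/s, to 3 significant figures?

Q ≈ 14.3 L/s

Q = A·v = 0.00133 m² × 10.7 m/s = 0.0143 m³/s.
Converting: 0.0143 m³/s × 1000 = 14.3 L/s.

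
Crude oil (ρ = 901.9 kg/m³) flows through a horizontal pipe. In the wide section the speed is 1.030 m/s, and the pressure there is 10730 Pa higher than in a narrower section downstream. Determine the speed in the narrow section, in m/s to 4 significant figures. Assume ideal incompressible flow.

v₂ ≈ 4.985 m/s

Horizontal Bernoulli: P₁ + ½ρv₁² = P₂ + ½ρv₂², so v₂² = v₁² + 2(P₁ − P₂)/ρ.
v₂ = √(1.030² + 2·10730/901.9) = √(1.061 + 23.79) = 4.985 m/s.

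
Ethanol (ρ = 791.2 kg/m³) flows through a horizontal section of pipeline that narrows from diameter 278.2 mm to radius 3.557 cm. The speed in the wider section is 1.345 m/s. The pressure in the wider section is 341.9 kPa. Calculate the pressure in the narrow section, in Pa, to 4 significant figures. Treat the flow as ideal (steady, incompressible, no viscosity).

The volume flow rate is constant, so v₂ = (A₁/A₂)v₁ = (607.9/39.75)·1.345 = 20.57 m/s.
With no height change, Bernoulli's equation is P₁ + ½ρv₁² = P₂ + ½ρv₂².
P₂ = P₁ − ½ρ(v₂² − v₁²) = 341900 − ½·791.2·(20.57² − 1.345²) = 341900 − 166700 = 175200 Pa.

P₂ ≈ 175200 Pa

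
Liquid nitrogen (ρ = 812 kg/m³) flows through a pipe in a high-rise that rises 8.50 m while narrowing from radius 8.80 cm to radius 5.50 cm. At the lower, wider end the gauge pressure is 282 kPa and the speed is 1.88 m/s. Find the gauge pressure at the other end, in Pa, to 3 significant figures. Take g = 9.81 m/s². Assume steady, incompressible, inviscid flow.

By continuity, v₂ = v₁·A₁/A₂ = 1.88·(243/95.0) = 4.81 m/s.
Bernoulli: P₁ + ½ρv₁² + ρg h₁ = P₂ + ½ρv₂² + ρg h₂, so P₂ = P₁ + ½ρ(v₁² − v₂²) − ρg(h₂ − h₁).
P₂ = 282000 + ½·812·(1.88² − 4.81²) − 812·9.81·(+8.50) = 282000 + (-7970) − (67700) = 206000 Pa.

206000 Pa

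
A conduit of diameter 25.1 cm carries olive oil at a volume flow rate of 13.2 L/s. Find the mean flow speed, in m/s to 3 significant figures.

Q = 13.2 L/s = 0.0132 m³/s.
v = Q/A = 0.0132 / 0.0495 = 0.267 m/s.

0.267 m/s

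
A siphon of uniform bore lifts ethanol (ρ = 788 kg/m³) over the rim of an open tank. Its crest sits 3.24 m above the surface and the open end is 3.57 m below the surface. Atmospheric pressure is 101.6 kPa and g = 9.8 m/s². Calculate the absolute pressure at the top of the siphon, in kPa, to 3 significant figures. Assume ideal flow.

P_top ≈ 49.0 kPa

Bernoulli surface→outlet gives ½v² = g·h_out, so v = √(2·9.8·3.57) = 8.36 m/s.
With constant cross-section the crest speed equals v; applying Bernoulli from the surface up to the crest, P_top = P_atm − ½ρv² − ρg·h_top.
P_top = 101600 − ½·788·8.36² − 788·9.8·3.24 = 49000 Pa.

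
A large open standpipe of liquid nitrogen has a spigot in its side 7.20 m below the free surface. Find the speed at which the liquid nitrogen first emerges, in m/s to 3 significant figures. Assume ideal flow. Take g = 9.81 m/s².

Torricelli's result v = √(2gh) gives v = √(2·9.81·7.20) = 11.9 m/s.

v ≈ 11.9 m/s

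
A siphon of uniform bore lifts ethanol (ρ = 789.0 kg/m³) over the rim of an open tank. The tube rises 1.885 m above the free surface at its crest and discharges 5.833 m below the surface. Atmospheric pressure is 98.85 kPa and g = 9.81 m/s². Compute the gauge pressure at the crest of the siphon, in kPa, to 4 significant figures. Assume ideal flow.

From the surface to the outlet (both open to atmosphere, surface at rest): v = √(2g·h_out) = √(2·9.81·5.833) = 10.70 m/s.
Continuity keeps v the same throughout the tube; from surface to crest, P_atm + 0 = P_top + ½ρv² + ρg·h_top.
P_top = 98850 − ½·789.0·10.70² − 789.0·9.81·1.885 = 39110 Pa. So P_gauge = P_top − P_atm = -59740 Pa.

P_gauge = -59.74 kPa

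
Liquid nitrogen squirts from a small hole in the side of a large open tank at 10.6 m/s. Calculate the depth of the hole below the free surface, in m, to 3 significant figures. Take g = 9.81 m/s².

Inverting v = √(2gh) gives h = v² / 2g.
h = 10.6²/(2·9.81) = 112/19.62 = 5.73 m.

h ≈ 5.73 m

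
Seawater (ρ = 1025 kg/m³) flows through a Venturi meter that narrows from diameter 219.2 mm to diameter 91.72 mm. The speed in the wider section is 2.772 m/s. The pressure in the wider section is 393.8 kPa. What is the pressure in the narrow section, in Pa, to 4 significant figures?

Continuity gives A₁v₁ = A₂v₂, so v₂ = (377.4 cm²)/(66.07 cm²) × 2.772 m/s = 15.83 m/s.
Along the horizontal streamline, P + ½ρv² is constant.
P₂ = P₁ − ½ρ(v₂² − v₁²) = 393800 − ½·1025·(15.83² − 2.772²) = 393800 − 124500 = 269300 Pa.

269300 Pa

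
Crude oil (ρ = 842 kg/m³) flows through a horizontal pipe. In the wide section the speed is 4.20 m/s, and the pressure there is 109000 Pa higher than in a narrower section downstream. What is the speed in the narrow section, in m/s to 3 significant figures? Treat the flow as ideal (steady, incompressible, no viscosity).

16.6 m/s

With h₁ = h₂, rearranging Bernoulli gives v₂ = √(v₁² + 2ΔP/ρ).
v₂ = √(4.20² + 2·109000/842) = √(17.6 + 259) = 16.6 m/s.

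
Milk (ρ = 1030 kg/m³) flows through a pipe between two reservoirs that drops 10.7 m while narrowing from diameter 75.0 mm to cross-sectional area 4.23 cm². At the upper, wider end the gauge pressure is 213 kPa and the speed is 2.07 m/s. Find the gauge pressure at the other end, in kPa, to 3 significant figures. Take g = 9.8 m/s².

Mass conservation (A₁v₁ = A₂v₂) gives v₂ = 2.07 × 44.2/4.23 = 21.6 m/s.
Bernoulli: P₁ + ½ρv₁² + ρg h₁ = P₂ + ½ρv₂² + ρg h₂, so P₂ = P₁ + ½ρ(v₁² − v₂²) − ρg(h₂ − h₁).
P₂ = 213000 + ½·1030·(2.07² − 21.6²) − 1030·9.8·(−10.7) = 213000 + (-239000) − (-108000) = 82500 Pa.

P₂ = 82.5 kPa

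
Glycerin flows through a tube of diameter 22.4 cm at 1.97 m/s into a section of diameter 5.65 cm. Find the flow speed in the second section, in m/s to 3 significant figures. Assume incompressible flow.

v₂ = 31.0 m/s

Continuity gives A₁v₁ = A₂v₂, so v₂ = (394 cm²)/(25.1 cm²) × 1.97 m/s = 31.0 m/s.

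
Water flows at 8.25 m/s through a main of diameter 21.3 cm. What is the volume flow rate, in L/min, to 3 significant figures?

Q ≈ 17600 L/min

Q = A·v = 0.0356 m² × 8.25 m/s = 0.294 m³/s.
Converting: 0.294 m³/s × 60000 = 17600 L/min.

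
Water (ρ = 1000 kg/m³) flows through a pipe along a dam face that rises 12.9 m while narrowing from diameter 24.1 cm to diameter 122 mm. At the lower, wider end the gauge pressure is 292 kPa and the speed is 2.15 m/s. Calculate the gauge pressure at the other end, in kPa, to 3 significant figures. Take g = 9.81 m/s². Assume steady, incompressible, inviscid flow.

Mass conservation (A₁v₁ = A₂v₂) gives v₂ = 2.15 × 456/117 = 8.39 m/s.
Bernoulli: P₁ + ½ρv₁² + ρg h₁ = P₂ + ½ρv₂² + ρg h₂, so P₂ = P₁ + ½ρ(v₁² − v₂²) − ρg(h₂ − h₁).
P₂ = 292000 + ½·1000·(2.15² − 8.39²) − 1000·9.81·(+12.9) = 292000 + (-32900) − (127000) = 133000 Pa.

133 kPa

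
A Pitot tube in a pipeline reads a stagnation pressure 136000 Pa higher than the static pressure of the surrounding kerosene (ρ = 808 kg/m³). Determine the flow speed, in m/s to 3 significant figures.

v ≈ 18.3 m/s

Bernoulli between the free stream and the stagnation point: ½ρv² = P_stag − P_static.
v = √(2ΔP/ρ) = √(2·136000/808) = 18.3 m/s.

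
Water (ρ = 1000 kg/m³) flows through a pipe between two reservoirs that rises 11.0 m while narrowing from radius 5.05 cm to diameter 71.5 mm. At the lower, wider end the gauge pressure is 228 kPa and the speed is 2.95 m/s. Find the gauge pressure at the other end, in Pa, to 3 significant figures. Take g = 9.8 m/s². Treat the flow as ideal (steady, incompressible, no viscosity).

By continuity, v₂ = v₁·A₁/A₂ = 2.95·(80.1/40.2) = 5.89 m/s.
Applying Bernoulli between the two ends and solving for P₂: P₂ = P₁ + ½ρ(v₁² − v₂²) − ρgΔh.
P₂ = 228000 + ½·1000·(2.95² − 5.89²) − 1000·9.8·(+11.0) = 228000 + (-13000) − (108000) = 107000 Pa.

P₂ ≈ 107000 Pa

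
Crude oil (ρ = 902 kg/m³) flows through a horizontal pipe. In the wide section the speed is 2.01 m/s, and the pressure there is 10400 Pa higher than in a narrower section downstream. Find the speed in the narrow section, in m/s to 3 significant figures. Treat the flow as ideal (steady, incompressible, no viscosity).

v₂ ≈ 5.21 m/s

With h₁ = h₂, rearranging Bernoulli gives v₂ = √(v₁² + 2ΔP/ρ).
v₂ = √(2.01² + 2·10400/902) = √(4.04 + 23.1) = 5.21 m/s.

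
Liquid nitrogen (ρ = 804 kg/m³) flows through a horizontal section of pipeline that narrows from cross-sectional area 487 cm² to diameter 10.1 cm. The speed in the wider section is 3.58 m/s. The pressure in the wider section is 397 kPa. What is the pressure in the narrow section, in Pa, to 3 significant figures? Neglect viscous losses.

P₂ ≈ 212000 Pa

Continuity gives A₁v₁ = A₂v₂, so v₂ = (487 cm²)/(80.1 cm²) × 3.58 m/s = 21.8 m/s.
The pipe is horizontal, so Bernoulli reduces to P₁ + ½ρv₁² = P₂ + ½ρv₂².
P₂ = P₁ − ½ρ(v₂² − v₁²) = 397000 − ½·804·(21.8² − 3.58²) = 397000 − 185000 = 212000 Pa.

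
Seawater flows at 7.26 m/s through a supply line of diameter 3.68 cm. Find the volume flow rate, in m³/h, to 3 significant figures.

27.8 m³/h

Q = A·v = 0.00106 m² × 7.26 m/s = 0.00772 m³/s.
Converting: 0.00772 m³/s × 3600 = 27.8 m³/h.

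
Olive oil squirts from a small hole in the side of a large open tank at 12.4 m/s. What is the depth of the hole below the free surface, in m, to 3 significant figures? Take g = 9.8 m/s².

h = 7.84 m

Torricelli: v = √(2gh), so h = v²/(2g).
h = 12.4²/(2·9.8) = 154/19.60 = 7.84 m.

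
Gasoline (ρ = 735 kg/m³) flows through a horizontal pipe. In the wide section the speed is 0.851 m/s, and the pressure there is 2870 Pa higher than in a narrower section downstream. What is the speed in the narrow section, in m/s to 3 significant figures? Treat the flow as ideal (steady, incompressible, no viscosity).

Along the level pipe P + ½ρv² is conserved, hence v₂² = v₁² + 2(P₁ − P₂)/ρ.
v₂ = √(0.851² + 2·2870/735) = √(0.724 + 7.81) = 2.92 m/s.

v₂ ≈ 2.92 m/s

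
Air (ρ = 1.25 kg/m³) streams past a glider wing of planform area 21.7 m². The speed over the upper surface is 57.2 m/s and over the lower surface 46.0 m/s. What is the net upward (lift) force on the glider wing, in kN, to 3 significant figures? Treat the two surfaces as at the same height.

F ≈ 15.7 kN

From P + ½ρv² = const at equal height, P_low − P_up = ½ρ(v_up² − v_low²).
ΔP = ½·1.25·(57.2² − 46.0²) = 722 Pa.
Lift = ΔP · A = 722 × 21.7 = 15700 N.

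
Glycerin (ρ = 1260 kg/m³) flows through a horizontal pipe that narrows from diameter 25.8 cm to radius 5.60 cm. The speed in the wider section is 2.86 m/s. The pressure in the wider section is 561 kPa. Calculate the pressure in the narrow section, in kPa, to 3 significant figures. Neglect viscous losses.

P₂ ≈ 421 kPa

By continuity, v₂ = v₁·A₁/A₂ = 2.86·(523/98.5) = 15.2 m/s.
The pipe is horizontal, so Bernoulli reduces to P₁ + ½ρv₁² = P₂ + ½ρv₂².
P₂ = P₁ − ½ρ(v₂² − v₁²) = 561000 − ½·1260·(15.2² − 2.86²) = 561000 − 140000 = 421000 Pa.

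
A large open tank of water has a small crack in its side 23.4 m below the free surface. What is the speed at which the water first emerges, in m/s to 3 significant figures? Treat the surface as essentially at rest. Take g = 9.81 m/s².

With the surface at rest and both surface and jet at atmospheric pressure, Bernoulli gives ρg h = ½ρv², so v = √(2gh) = √(2·9.81·23.4) = 21.4 m/s.

v ≈ 21.4 m/s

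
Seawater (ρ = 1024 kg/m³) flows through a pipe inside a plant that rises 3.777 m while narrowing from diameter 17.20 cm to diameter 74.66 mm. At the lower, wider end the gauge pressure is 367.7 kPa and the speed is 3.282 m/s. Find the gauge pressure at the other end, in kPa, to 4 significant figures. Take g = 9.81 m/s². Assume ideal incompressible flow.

P₂ ≈ 179.9 kPa

By continuity, v₂ = v₁·A₁/A₂ = 3.282·(232.4/43.78) = 17.42 m/s.
Applying Bernoulli between the two ends and solving for P₂: P₂ = P₁ + ½ρ(v₁² − v₂²) − ρgΔh.
P₂ = 367700 + ½·1024·(3.282² − 17.42²) − 1024·9.81·(+3.777) = 367700 + (-149800) − (37940) = 179900 Pa.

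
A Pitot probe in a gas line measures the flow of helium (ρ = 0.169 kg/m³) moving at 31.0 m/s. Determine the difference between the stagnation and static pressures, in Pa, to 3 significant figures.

ΔP ≈ 81.2 Pa

At the stagnation point the flow is brought to rest, so Bernoulli gives P_stag − P_static = ½ρv².
ΔP = ½·0.169·31.0² = 81.2 Pa.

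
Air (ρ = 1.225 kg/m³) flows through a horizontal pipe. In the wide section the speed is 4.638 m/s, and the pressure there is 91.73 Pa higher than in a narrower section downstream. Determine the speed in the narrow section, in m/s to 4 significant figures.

v₂ = 13.09 m/s

Horizontal Bernoulli: P₁ + ½ρv₁² = P₂ + ½ρv₂², so v₂² = v₁² + 2(P₁ − P₂)/ρ.
v₂ = √(4.638² + 2·91.73/1.225) = √(21.51 + 149.8) = 13.09 m/s.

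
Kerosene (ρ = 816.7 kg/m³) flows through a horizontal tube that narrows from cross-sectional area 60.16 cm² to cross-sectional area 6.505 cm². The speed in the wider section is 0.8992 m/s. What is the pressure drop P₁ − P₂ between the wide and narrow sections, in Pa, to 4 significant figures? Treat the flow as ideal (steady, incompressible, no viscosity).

The volume flow rate is constant, so v₂ = (A₁/A₂)v₁ = (60.16/6.505)·0.8992 = 8.316 m/s.
With no height change, Bernoulli's equation is P₁ + ½ρv₁² = P₂ + ½ρv₂².
P₁ − P₂ = ½·816.7·(8.316² − 0.8992²) = ½·816.7·68.35 = 27910 Pa.

27910 Pa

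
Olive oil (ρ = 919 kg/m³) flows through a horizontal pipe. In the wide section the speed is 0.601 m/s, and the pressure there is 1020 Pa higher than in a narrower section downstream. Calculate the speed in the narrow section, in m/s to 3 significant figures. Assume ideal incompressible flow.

Horizontal Bernoulli: P₁ + ½ρv₁² = P₂ + ½ρv₂², so v₂² = v₁² + 2(P₁ − P₂)/ρ.
v₂ = √(0.601² + 2·1020/919) = √(0.361 + 2.22) = 1.61 m/s.

v₂ ≈ 1.61 m/s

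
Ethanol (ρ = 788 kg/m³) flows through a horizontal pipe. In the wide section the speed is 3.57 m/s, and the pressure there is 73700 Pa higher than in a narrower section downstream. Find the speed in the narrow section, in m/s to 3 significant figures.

14.1 m/s

Horizontal Bernoulli: P₁ + ½ρv₁² = P₂ + ½ρv₂², so v₂² = v₁² + 2(P₁ − P₂)/ρ.
v₂ = √(3.57² + 2·73700/788) = √(12.7 + 187) = 14.1 m/s.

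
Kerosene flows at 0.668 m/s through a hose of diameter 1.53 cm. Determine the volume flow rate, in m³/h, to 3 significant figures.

Q = A·v = 0.000184 m² × 0.668 m/s = 0.000123 m³/s.
Converting: 0.000123 m³/s × 3600 = 0.442 m³/h.

Q ≈ 0.442 m³/h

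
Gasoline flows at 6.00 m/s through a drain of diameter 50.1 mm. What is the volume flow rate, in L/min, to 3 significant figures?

Q = A·v = 0.00197 m² × 6.00 m/s = 0.0118 m³/s.
Converting: 0.0118 m³/s × 60000 = 710 L/min.

Q = 710 L/min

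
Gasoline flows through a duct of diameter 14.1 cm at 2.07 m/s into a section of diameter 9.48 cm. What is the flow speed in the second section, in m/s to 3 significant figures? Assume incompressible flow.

v₂ = 4.58 m/s

By continuity, v₂ = v₁·A₁/A₂ = 2.07·(156/70.6) = 4.58 m/s.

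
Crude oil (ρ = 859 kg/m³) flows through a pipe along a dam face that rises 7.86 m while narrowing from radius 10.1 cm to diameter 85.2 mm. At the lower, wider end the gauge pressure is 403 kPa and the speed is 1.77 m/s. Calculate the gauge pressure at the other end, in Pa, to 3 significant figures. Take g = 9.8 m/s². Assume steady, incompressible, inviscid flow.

Continuity gives A₁v₁ = A₂v₂, so v₂ = (320 cm²)/(57.0 cm²) × 1.77 m/s = 9.95 m/s.
Bernoulli: P₁ + ½ρv₁² + ρg h₁ = P₂ + ½ρv₂² + ρg h₂, so P₂ = P₁ + ½ρ(v₁² − v₂²) − ρg(h₂ − h₁).
P₂ = 403000 + ½·859·(1.77² − 9.95²) − 859·9.8·(+7.86) = 403000 + (-41200) − (66200) = 296000 Pa.

296000 Pa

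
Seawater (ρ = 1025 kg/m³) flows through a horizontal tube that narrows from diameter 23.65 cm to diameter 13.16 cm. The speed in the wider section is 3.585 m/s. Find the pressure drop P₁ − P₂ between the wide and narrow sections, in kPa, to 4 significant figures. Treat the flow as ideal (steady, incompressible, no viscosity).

Continuity gives A₁v₁ = A₂v₂, so v₂ = (439.3 cm²)/(136.0 cm²) × 3.585 m/s = 11.58 m/s.
The pipe is horizontal, so Bernoulli reduces to P₁ + ½ρv₁² = P₂ + ½ρv₂².
P₁ − P₂ = ½·1025·(11.58² − 3.585²) = ½·1025·121.2 = 62120 Pa.

62.12 kPa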